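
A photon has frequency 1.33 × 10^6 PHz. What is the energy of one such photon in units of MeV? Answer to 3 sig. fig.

5.50 MeV

In SI units: f = 1.33 × 10^6 PHz = 1.33 × 10^21 Hz.
Apply E = hf: E = 8.813 × 10^-13 J.
Converting to MeV: E = 5.500 MeV ≈ 5.50 MeV.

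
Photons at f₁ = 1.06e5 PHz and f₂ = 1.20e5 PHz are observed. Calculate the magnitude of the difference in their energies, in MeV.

Using E = hf: E₁ = 7.024e-14 J, E₂ = 7.951e-14 J.
|ΔE| = |7.024e-14 − 7.951e-14| = 9.28e-15 J = 0.0579 MeV.

0.0579 MeV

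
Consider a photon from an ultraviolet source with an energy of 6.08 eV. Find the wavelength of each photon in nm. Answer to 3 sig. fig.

204 nm

Take h = 6.62607015 × 10^-34 J·s, c = 2.99792458 × 10^8 m/s, 1 eV = 1.602176634 × 10^-19 J.
In SI units: E = 6.08 eV = 9.7412 × 10^-19 J.
Apply λ = hc/E: λ = 2.039 × 10^-7 m.
Converting to nm: λ = 203.9 nm ≈ 204 nm.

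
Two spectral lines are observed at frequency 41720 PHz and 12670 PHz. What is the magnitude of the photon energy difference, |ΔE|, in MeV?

0.120 MeV

Using E = hf: E₁ = 2.7644·10^-14 J, E₂ = 8.3952·10^-15 J.
|ΔE| = |2.7644·10^-14 − 8.3952·10^-15| = 1.92·10^-14 J = 0.120 MeV.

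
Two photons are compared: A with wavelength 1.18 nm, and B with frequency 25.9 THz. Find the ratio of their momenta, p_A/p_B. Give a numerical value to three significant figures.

p_A = 5.615e-25 kg·m/s (from wavelength = 1.18 nm, via p = h/λ).
p_B = 5.724e-29 kg·m/s (from frequency = 25.9 THz, via p = hf/c).
Ratio = 5.615e-25 / 5.724e-29 = 9810.

9810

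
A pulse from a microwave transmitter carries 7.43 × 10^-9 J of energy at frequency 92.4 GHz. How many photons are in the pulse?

Per-photon energy: E = 6.122 × 10^-23 J (from frequency = 92.4 GHz).
N = E_total / E_photon = 7.43 × 10^-9 J / 6.122 × 10^-23 J = 1.21 × 10^14.

1.21 × 10^14 photons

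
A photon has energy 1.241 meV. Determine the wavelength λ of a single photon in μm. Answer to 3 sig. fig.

999 μm

Take h = 6.62607015 × 10^-34 J·s, c = 2.99792458 × 10^8 m/s, 1 eV = 1.602176634 × 10^-19 J.
In SI units: E = 1.241 meV = 1.9883 × 10^-22 J.
The photon relation is λ = hc/E, giving λ = 9.991 × 10^-4 m.
Converting to μm: λ = 999.1 μm ≈ 999 μm.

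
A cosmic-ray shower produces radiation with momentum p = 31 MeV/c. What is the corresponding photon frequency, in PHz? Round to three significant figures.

Use h = 6.62607015e-34 J·s, c = 2.99792458e8 m/s, 1 eV = 1.602176634e-19 J.
In SI units: p = 31 MeV/c = 1.6567e-20 kg·m/s.
For a photon f = pc/h, so f = 7.496e21 Hz.
Converting to PHz: f = 7.496e6 PHz ≈ 7.50e6 PHz.

7.50e6 PHz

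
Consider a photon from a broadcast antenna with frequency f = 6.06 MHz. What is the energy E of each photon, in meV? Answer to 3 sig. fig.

First convert: f = 6.06 MHz = 6.06 × 10^6 Hz.
The photon relation is E = hf, giving E = 4.015 × 10^-27 J.
Converting to meV: E = 2.506 × 10^-5 meV ≈ 2.51 × 10^-5 meV.

2.51 × 10^-5 meV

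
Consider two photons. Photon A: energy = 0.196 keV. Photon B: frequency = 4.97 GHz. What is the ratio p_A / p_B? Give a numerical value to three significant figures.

p_A = 1.047·10^-25 kg·m/s (from energy = 0.196 keV, via p = E/c).
p_B = 1.098·10^-32 kg·m/s (from frequency = 4.97 GHz, via p = hf/c).
Ratio = 1.047·10^-25 / 1.098·10^-32 = 9.54·10^6.

9.54·10^6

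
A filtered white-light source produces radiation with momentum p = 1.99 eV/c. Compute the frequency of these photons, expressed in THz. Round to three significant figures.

481 THz

In SI units: p = 1.99 eV/c = 1.0635e-27 kg·m/s.
Since f = pc/h for a photon, f = 4.812e14 Hz.
Converting to THz: f = 481.2 THz ≈ 481 THz.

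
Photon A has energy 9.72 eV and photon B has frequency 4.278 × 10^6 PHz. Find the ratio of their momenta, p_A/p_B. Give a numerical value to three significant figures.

p_A = 5.195 × 10^-27 kg·m/s (from energy = 9.72 eV, via p = E/c).
p_B = 9.455 × 10^-21 kg·m/s (from frequency = 4.278 × 10^6 PHz, via p = hf/c).
Ratio = 5.195 × 10^-27 / 9.455 × 10^-21 = 5.49 × 10^-7.

5.49 × 10^-7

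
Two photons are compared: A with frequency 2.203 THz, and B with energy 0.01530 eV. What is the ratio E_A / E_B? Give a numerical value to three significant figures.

E_A = 1.460 × 10^-21 J (from frequency = 2.203 THz, via E = hf).
E_B = 2.451 × 10^-21 J (from energy = 0.01530 eV, via E given directly).
Ratio = 1.460 × 10^-21 / 2.451 × 10^-21 = 0.595.

0.595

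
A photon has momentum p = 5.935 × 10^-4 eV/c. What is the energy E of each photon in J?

(c = 2.99792458 × 10^8 m/s, 1 eV = 1.602176634 × 10^-19 J.)
In SI units: p = 5.935 × 10^-4 eV/c = 3.1718 × 10^-31 kg·m/s.
The photon relation is E = pc, giving E = 9.509 × 10^-23 J.
So E ≈ 9.51 × 10^-23 J.

9.51 × 10^-23 J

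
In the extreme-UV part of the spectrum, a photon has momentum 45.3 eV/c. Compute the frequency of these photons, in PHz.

Convert to SI: p = 45.3 eV/c = 2.4210e-26 kg·m/s.
Apply f = pc/h: f = 1.095e16 Hz.
Converting to PHz: f = 10.95 PHz ≈ 11.0 PHz.

11.0 PHz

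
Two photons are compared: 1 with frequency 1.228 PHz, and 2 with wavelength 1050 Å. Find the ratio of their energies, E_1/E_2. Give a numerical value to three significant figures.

0.430

E_1 = 8.137 × 10^-19 J (from frequency = 1.228 PHz, via E = hf).
E_2 = 1.892 × 10^-18 J (from wavelength = 1050 Å, via E = hc/λ).
Ratio = 8.137 × 10^-19 / 1.892 × 10^-18 = 0.430.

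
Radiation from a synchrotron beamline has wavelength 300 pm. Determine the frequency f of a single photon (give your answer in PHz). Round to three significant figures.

In SI units: λ = 300 pm = 3.0e-10 m.
Since f = c/λ for a photon, f = 9.993e17 Hz.
Converting to PHz: f = 999.3 PHz ≈ 999 PHz.

999 PHz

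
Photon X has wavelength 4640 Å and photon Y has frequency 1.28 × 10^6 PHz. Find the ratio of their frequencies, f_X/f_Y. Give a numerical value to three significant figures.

5.05 × 10^-7

f_X = 6.461 × 10^14 Hz (from wavelength = 4640 Å, via f = c/λ).
f_Y = 1.280 × 10^21 Hz (from frequency = 1.28 × 10^6 PHz, via f given directly).
Ratio = 6.461 × 10^14 / 1.280 × 10^21 = 5.05 × 10^-7.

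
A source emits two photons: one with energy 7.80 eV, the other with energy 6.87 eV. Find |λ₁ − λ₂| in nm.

21.5 nm

Using λ = hc/E: λ₁ = 1.590e-7 m, λ₂ = 1.805e-7 m.
|Δλ| = |1.590e-7 − 1.805e-7| = 2.15e-8 m = 21.5 nm.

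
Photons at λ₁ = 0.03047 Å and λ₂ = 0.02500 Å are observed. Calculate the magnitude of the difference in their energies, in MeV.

0.0890 MeV

Using E = hc/λ: E₁ = 6.5193 × 10^-14 J, E₂ = 7.9458 × 10^-14 J.
|ΔE| = |6.5193 × 10^-14 − 7.9458 × 10^-14| = 1.43 × 10^-14 J = 0.0890 MeV.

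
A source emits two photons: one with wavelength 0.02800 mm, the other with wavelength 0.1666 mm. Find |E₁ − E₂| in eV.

0.0368 eV

Using E = hc/λ: E₁ = 7.0944·10^-21 J, E₂ = 1.1923·10^-21 J.
|ΔE| = |7.0944·10^-21 − 1.1923·10^-21| = 5.90·10^-21 J = 0.0368 eV.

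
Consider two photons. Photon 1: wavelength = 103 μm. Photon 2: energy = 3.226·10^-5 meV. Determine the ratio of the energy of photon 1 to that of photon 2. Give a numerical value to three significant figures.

3.73·10^5

E_1 = 1.929·10^-21 J (from wavelength = 103 μm, via E = hc/λ).
E_2 = 5.169·10^-27 J (from energy = 3.226·10^-5 meV, via E given directly).
Ratio = 1.929·10^-21 / 5.169·10^-27 = 3.73·10^5.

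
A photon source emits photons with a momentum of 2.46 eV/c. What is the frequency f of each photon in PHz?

0.595 PHz

Take h = 6.62607015·10^-34 J·s, c = 2.99792458·10^8 m/s, 1 eV = 1.602176634·10^-19 J.
In SI units: p = 2.46 eV/c = 1.3147·10^-27 kg·m/s.
Apply f = pc/h: f = 5.948·10^14 Hz.
Converting to PHz: f = 0.5948 PHz ≈ 0.595 PHz.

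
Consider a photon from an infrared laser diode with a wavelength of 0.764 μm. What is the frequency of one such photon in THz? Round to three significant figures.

392 THz

Take c = 2.99792458e8 m/s.
Convert to SI: λ = 0.764 μm = 7.64e-7 m.
Since f = c/λ for a photon, f = 3.924e14 Hz.
Converting to THz: f = 392.4 THz ≈ 392 THz.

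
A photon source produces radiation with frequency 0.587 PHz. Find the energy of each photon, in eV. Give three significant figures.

Convert to SI: f = 0.587 PHz = 5.87 × 10^14 Hz.
For a photon E = hf, so E = 3.890 × 10^-19 J.
Converting to eV: E = 2.428 eV ≈ 2.43 eV.

2.43 eV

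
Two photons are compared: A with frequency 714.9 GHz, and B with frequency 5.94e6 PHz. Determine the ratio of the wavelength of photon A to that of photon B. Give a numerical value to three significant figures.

8.31e9

λ_A = 4.193e-4 m (from frequency = 714.9 GHz, via λ = c/f).
λ_B = 5.047e-14 m (from frequency = 5.94e6 PHz, via λ = c/f).
Ratio = 4.193e-4 / 5.047e-14 = 8.31e9.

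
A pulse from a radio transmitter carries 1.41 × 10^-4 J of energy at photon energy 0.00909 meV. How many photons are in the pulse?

Per-photon energy: E = 1.456 × 10^-24 J (from energy = 0.00909 meV).
N = E_total / E_photon = 1.41 × 10^-4 J / 1.456 × 10^-24 J = 9.68 × 10^19.

9.68 × 10^19 photons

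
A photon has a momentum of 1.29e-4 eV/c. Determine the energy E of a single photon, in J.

First convert: p = 1.29e-4 eV/c = 6.8941e-32 kg·m/s.
Since E = pc for a photon, E = 2.067e-23 J.
So E ≈ 2.07e-23 J.

2.07e-23 J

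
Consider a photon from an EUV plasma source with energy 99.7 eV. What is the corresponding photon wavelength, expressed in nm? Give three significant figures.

Take h = 6.62607015e-34 J·s, c = 2.99792458e8 m/s, 1 eV = 1.602176634e-19 J.
Convert to SI: E = 99.7 eV = 1.5974e-17 J.
The photon relation is λ = hc/E, giving λ = 1.244e-8 m.
Converting to nm: λ = 12.44 nm ≈ 12.4 nm.

12.4 nm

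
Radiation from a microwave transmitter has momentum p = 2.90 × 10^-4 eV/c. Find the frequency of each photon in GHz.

70.1 GHz

(h = 6.62607015 × 10^-34 J·s, c = 2.99792458 × 10^8 m/s, 1 eV = 1.602176634 × 10^-19 J.)
First convert: p = 2.90 × 10^-4 eV/c = 1.5498 × 10^-31 kg·m/s.
Since f = pc/h for a photon, f = 7.012 × 10^10 Hz.
Converting to GHz: f = 70.12 GHz ≈ 70.1 GHz.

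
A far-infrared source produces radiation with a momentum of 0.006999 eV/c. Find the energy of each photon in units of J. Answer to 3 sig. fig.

1.12·10^-21 J

Convert to SI: p = 0.006999 eV/c = 3.7405·10^-30 kg·m/s.
The photon relation is E = pc, giving E = 1.121·10^-21 J.
So E ≈ 1.12·10^-21 J.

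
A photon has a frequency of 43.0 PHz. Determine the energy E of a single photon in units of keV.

0.178 keV

Take h = 6.62607015e-34 J·s, 1 eV = 1.602176634e-19 J.
First convert: f = 43.0 PHz = 4.30e16 Hz.
For a photon E = hf, so E = 2.849e-17 J.
Converting to keV: E = 0.1778 keV ≈ 0.178 keV.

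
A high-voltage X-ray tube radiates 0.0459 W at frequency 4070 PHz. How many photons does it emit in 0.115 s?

Total energy: E_total = P·t = 0.0459 × 0.115 = 0.005279 J.
Per-photon energy: E = 2.697 × 10^-15 J.
N = E_total / E_photon = 1.96 × 10^12.

1.96 × 10^12 photons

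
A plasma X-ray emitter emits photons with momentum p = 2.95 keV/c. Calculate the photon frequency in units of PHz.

713 PHz

Use h = 6.62607015e-34 J·s, c = 2.99792458e8 m/s, 1 eV = 1.602176634e-19 J.
First convert: p = 2.95 keV/c = 1.5766e-24 kg·m/s.
The photon relation is f = pc/h, giving f = 7.133e17 Hz.
Converting to PHz: f = 713.3 PHz ≈ 713 PHz.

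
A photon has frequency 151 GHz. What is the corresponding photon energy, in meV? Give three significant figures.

0.624 meV

Convert to SI: f = 151 GHz = 1.51e11 Hz.
The photon relation is E = hf, giving E = 1.001e-22 J.
Converting to meV: E = 0.6245 meV ≈ 0.624 meV.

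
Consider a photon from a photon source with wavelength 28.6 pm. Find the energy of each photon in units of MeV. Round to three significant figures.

Convert to SI: λ = 28.6 pm = 2.86·10^-11 m.
Since E = hc/λ for a photon, E = 6.946·10^-15 J.
Converting to MeV: E = 0.04335 MeV ≈ 0.0434 MeV.

0.0434 MeV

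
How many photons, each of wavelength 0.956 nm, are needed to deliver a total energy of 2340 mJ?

Per-photon energy: E = 2.078 × 10^-16 J (from wavelength = 0.956 nm).
N = E_total / E_photon = 2.34 J / 2.078 × 10^-16 J = 1.13 × 10^16.

1.13 × 10^16 photons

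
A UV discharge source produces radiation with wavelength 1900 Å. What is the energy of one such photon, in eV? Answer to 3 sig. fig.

Take h = 6.62607015e-34 J·s, c = 2.99792458e8 m/s, 1 eV = 1.602176634e-19 J.
Convert to SI: λ = 1900 Å = 1.9e-7 m.
Apply E = hc/λ: E = 1.045e-18 J.
Converting to eV: E = 6.525 eV ≈ 6.53 eV.

6.53 eV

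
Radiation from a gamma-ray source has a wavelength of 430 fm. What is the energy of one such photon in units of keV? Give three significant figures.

2880 keV

(h = 6.62607015e-34 J·s, c = 2.99792458e8 m/s, 1 eV = 1.602176634e-19 J.)
First convert: λ = 430 fm = 4.3e-13 m.
Apply E = hc/λ: E = 4.620e-13 J.
Converting to keV: E = 2883 keV ≈ 2880 keV.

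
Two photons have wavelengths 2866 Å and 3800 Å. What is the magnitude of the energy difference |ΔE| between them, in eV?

1.06 eV

Using E = hc/λ: E₁ = 6.9311 × 10^-19 J, E₂ = 5.2275 × 10^-19 J.
|ΔE| = |6.9311 × 10^-19 − 5.2275 × 10^-19| = 1.70 × 10^-19 J = 1.06 eV.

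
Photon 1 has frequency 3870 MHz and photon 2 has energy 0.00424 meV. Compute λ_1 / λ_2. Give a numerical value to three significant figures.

0.265

λ_1 = 0.07747 m (from frequency = 3870 MHz, via λ = c/f).
λ_2 = 0.2924 m (from energy = 0.00424 meV, via λ = hc/E).
Ratio = 0.07747 / 0.2924 = 0.265.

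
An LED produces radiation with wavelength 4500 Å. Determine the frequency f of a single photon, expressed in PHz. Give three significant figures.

In SI units: λ = 4500 Å = 4.5e-7 m.
The photon relation is f = c/λ, giving f = 6.662e14 Hz.
Converting to PHz: f = 0.6662 PHz ≈ 0.666 PHz.

0.666 PHz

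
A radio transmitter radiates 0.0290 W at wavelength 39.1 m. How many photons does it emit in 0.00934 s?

Total energy: E_total = P·t = 0.0290 × 0.00934 = 2.709 × 10^-4 J.
Per-photon energy: E = 5.080 × 10^-27 J.
N = E_total / E_photon = 5.33 × 10^22.

5.33 × 10^22 photons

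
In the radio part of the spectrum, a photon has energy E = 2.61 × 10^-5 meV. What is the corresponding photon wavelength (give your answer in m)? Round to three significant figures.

47.5 m

Take h = 6.62607015 × 10^-34 J·s, c = 2.99792458 × 10^8 m/s, 1 eV = 1.602176634 × 10^-19 J.
Convert to SI: E = 2.61 × 10^-5 meV = 4.1817 × 10^-27 J.
Apply λ = hc/E: λ = 47.50 m.
So λ ≈ 47.5 m.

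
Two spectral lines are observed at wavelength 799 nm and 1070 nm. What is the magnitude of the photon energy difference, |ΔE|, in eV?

Using E = hc/λ: E₁ = 2.486e-19 J, E₂ = 1.856e-19 J.
|ΔE| = |2.486e-19 − 1.856e-19| = 6.30e-20 J = 0.393 eV.

0.393 eV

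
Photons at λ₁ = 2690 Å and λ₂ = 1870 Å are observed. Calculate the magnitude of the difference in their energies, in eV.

2.02 eV

Using E = hc/λ: E₁ = 7.385·10^-19 J, E₂ = 1.062·10^-18 J.
|ΔE| = |7.385·10^-19 − 1.062·10^-18| = 3.24·10^-19 J = 2.02 eV.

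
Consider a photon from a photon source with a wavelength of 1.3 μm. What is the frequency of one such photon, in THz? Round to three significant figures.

231 THz

Take c = 2.99792458 × 10^8 m/s.
In SI units: λ = 1.3 μm = 1.3 × 10^-6 m.
Apply f = c/λ: f = 2.306 × 10^14 Hz.
Converting to THz: f = 230.6 THz ≈ 231 THz.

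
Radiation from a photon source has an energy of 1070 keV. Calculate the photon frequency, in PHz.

Use h = 6.62607015e-34 J·s, 1 eV = 1.602176634e-19 J.
In SI units: E = 1070 keV = 1.7143e-13 J.
Apply f = E/h: f = 2.587e20 Hz.
Converting to PHz: f = 258700 PHz ≈ 2.59e5 PHz.

2.59e5 PHz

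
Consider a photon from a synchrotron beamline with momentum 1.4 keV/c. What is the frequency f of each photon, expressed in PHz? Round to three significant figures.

Take h = 6.62607015 × 10^-34 J·s, c = 2.99792458 × 10^8 m/s, 1 eV = 1.602176634 × 10^-19 J.
Convert to SI: p = 1.4 keV/c = 7.4820 × 10^-25 kg·m/s.
For a photon f = pc/h, so f = 3.385 × 10^17 Hz.
Converting to PHz: f = 338.5 PHz ≈ 339 PHz.

339 PHz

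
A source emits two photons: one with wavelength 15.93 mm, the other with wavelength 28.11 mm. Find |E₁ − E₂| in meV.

Using E = hc/λ: E₁ = 1.2470 × 10^-23 J, E₂ = 7.0667 × 10^-24 J.
|ΔE| = |1.2470 × 10^-23 − 7.0667 × 10^-24| = 5.40 × 10^-24 J = 0.0337 meV.

0.0337 meV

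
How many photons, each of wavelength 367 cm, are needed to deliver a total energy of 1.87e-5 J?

Per-photon energy: E = 5.413e-26 J (from wavelength = 367 cm).
N = E_total / E_photon = 1.87e-5 J / 5.413e-26 J = 3.45e20.

3.45e20 photons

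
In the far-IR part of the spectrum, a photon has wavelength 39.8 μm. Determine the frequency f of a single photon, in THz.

7.53 THz

Convert to SI: λ = 39.8 μm = 3.98 × 10^-5 m.
Apply f = c/λ: f = 7.532 × 10^12 Hz.
Converting to THz: f = 7.532 THz ≈ 7.53 THz.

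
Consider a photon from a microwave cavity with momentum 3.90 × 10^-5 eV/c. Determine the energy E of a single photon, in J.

6.25 × 10^-24 J

Convert to SI: p = 3.90 × 10^-5 eV/c = 2.0843 × 10^-32 kg·m/s.
Since E = pc for a photon, E = 6.248 × 10^-24 J.
So E ≈ 6.25 × 10^-24 J.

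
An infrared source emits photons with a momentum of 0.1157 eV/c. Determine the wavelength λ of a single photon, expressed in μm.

10.7 μm

Take h = 6.62607015e-34 J·s, c = 2.99792458e8 m/s, 1 eV = 1.602176634e-19 J.
First convert: p = 0.1157 eV/c = 6.1833e-29 kg·m/s.
Apply λ = h/p: λ = 1.072e-5 m.
Converting to μm: λ = 10.72 μm ≈ 10.7 μm.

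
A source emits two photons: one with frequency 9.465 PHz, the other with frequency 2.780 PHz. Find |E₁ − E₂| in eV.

Using E = hf: E₁ = 6.2716 × 10^-18 J, E₂ = 1.8420 × 10^-18 J.
|ΔE| = |6.2716 × 10^-18 − 1.8420 × 10^-18| = 4.43 × 10^-18 J = 27.6 eV.

27.6 eV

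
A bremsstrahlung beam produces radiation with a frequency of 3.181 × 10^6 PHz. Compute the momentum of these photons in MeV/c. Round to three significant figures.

13.2 MeV/c

(h = 6.62607015 × 10^-34 J·s, c = 2.99792458 × 10^8 m/s, 1 eV = 1.602176634 × 10^-19 J.)
Convert to SI: f = 3.181 × 10^6 PHz = 3.181 × 10^21 Hz.
Apply p = hf/c: p = 7.031 × 10^-21 kg·m/s.
Converting to MeV/c: p = 13.16 MeV/c ≈ 13.2 MeV/c.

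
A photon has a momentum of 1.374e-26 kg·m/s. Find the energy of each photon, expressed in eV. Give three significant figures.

25.7 eV

Since E = pc for a photon, E = 4.119e-18 J.
Converting to eV: E = 25.71 eV ≈ 25.7 eV.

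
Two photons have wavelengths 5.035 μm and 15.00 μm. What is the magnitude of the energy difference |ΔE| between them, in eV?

Using E = hc/λ: E₁ = 3.9453·10^-20 J, E₂ = 1.3243·10^-20 J.
|ΔE| = |3.9453·10^-20 − 1.3243·10^-20| = 2.62·10^-20 J = 0.164 eV.

0.164 eV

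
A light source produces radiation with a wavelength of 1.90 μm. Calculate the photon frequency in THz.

158 THz

(c = 2.99792458e8 m/s.)
In SI units: λ = 1.90 μm = 1.90e-6 m.
The photon relation is f = c/λ, giving f = 1.578e14 Hz.
Converting to THz: f = 157.8 THz ≈ 158 THz.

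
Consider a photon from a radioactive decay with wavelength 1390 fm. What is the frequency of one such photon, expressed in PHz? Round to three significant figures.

Use c = 2.99792458e8 m/s.
First convert: λ = 1390 fm = 1.39e-12 m.
The photon relation is f = c/λ, giving f = 2.157e20 Hz.
Converting to PHz: f = 215700 PHz ≈ 2.16e5 PHz.

2.16e5 PHz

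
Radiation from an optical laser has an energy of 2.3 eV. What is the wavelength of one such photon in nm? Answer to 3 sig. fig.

539 nm

In SI units: E = 2.3 eV = 3.6850e-19 J.
Apply λ = hc/E: λ = 5.391e-7 m.
Converting to nm: λ = 539.1 nm ≈ 539 nm.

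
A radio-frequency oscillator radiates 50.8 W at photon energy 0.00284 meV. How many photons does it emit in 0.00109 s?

1.22e23 photons

Total energy: E_total = P·t = 50.8 × 0.00109 = 0.05537 J.
Per-photon energy: E = 4.550e-25 J.
N = E_total / E_photon = 1.22e23.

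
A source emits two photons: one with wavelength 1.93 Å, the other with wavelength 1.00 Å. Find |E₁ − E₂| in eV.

Using E = hc/λ: E₁ = 1.029 × 10^-15 J, E₂ = 1.986 × 10^-15 J.
|ΔE| = |1.029 × 10^-15 − 1.986 × 10^-15| = 9.57 × 10^-16 J = 5970 eV.

5970 eV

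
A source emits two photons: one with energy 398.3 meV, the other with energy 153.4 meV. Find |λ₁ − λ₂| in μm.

Using λ = hc/E: λ₁ = 3.1128·10^-6 m, λ₂ = 8.0824·10^-6 m.
|Δλ| = |3.1128·10^-6 − 8.0824·10^-6| = 4.97·10^-6 m = 4.97 μm.

4.97 μm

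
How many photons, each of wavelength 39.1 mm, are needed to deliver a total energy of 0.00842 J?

1.66 × 10^21 photons

Per-photon energy: E = 5.080 × 10^-24 J (from wavelength = 39.1 mm).
N = E_total / E_photon = 0.00842 J / 5.080 × 10^-24 J = 1.66 × 10^21.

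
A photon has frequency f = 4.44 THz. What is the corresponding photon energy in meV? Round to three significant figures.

Convert to SI: f = 4.44 THz = 4.44 × 10^12 Hz.
Apply E = hf: E = 2.942 × 10^-21 J.
Converting to meV: E = 18.36 meV ≈ 18.4 meV.

18.4 meV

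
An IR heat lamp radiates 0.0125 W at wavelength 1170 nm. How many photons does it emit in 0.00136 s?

1.00e14 photons

Total energy: E_total = P·t = 0.0125 × 0.00136 = 1.700e-5 J.
Per-photon energy: E = 1.698e-19 J.
N = E_total / E_photon = 1.00e14.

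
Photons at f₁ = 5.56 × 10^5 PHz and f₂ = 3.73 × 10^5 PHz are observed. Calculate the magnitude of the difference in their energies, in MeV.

Using E = hf: E₁ = 3.684 × 10^-13 J, E₂ = 2.472 × 10^-13 J.
|ΔE| = |3.684 × 10^-13 − 2.472 × 10^-13| = 1.21 × 10^-13 J = 0.757 MeV.

0.757 MeV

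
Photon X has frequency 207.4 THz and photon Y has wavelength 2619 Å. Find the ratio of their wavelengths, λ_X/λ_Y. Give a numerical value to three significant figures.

λ_X = 1.445e-6 m (from frequency = 207.4 THz, via λ = c/f).
λ_Y = 2.619e-7 m (from wavelength = 2619 Å, via λ given directly).
Ratio = 1.445e-6 / 2.619e-7 = 5.52.

5.52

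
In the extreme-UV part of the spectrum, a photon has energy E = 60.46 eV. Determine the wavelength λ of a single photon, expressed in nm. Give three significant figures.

Use h = 6.62607015e-34 J·s, c = 2.99792458e8 m/s, 1 eV = 1.602176634e-19 J.
Convert to SI: E = 60.46 eV = 9.6868e-18 J.
Apply λ = hc/E: λ = 2.051e-8 m.
Converting to nm: λ = 20.51 nm ≈ 20.5 nm.

20.5 nm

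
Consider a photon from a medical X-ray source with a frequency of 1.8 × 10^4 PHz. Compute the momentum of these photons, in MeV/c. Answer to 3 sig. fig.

0.0744 MeV/c

Use h = 6.62607015 × 10^-34 J·s, c = 2.99792458 × 10^8 m/s, 1 eV = 1.602176634 × 10^-19 J.
Convert to SI: f = 1.8 × 10^4 PHz = 1.8 × 10^19 Hz.
Apply p = hf/c: p = 3.978 × 10^-23 kg·m/s.
Converting to MeV/c: p = 0.07444 MeV/c ≈ 0.0744 MeV/c.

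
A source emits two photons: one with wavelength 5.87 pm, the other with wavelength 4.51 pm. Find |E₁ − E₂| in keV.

63.7 keV

Using E = hc/λ: E₁ = 3.384e-14 J, E₂ = 4.405e-14 J.
|ΔE| = |3.384e-14 − 4.405e-14| = 1.02e-14 J = 63.7 keV.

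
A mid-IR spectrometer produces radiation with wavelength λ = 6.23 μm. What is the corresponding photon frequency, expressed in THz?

First convert: λ = 6.23 μm = 6.23 × 10^-6 m.
The photon relation is f = c/λ, giving f = 4.812 × 10^13 Hz.
Converting to THz: f = 48.12 THz ≈ 48.1 THz.

48.1 THz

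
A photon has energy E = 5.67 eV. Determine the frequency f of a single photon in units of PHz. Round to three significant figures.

(h = 6.62607015e-34 J·s, 1 eV = 1.602176634e-19 J.)
In SI units: E = 5.67 eV = 9.0843e-19 J.
Apply f = E/h: f = 1.371e15 Hz.
Converting to PHz: f = 1.371 PHz ≈ 1.37 PHz.

1.37 PHz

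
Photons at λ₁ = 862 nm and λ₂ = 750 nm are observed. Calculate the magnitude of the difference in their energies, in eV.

Using E = hc/λ: E₁ = 2.304 × 10^-19 J, E₂ = 2.649 × 10^-19 J.
|ΔE| = |2.304 × 10^-19 − 2.649 × 10^-19| = 3.44 × 10^-20 J = 0.215 eV.

0.215 eV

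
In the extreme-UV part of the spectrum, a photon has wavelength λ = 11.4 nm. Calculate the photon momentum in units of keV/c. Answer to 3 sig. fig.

0.109 keV/c

Take h = 6.62607015e-34 J·s, c = 2.99792458e8 m/s, 1 eV = 1.602176634e-19 J.
Convert to SI: λ = 11.4 nm = 1.14e-8 m.
For a photon p = h/λ, so p = 5.812e-26 kg·m/s.
Converting to keV/c: p = 0.1088 keV/c ≈ 0.109 keV/c.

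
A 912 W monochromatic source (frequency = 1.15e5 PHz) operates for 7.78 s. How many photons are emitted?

Total energy: E_total = P·t = 912 × 7.78 = 7095 J.
Per-photon energy: E = 7.620e-14 J.
N = E_total / E_photon = 9.31e16.

9.31e16 photons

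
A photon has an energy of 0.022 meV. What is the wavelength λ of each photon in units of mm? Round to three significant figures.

56.4 mm

Convert to SI: E = 0.022 meV = 3.5248e-24 J.
The photon relation is λ = hc/E, giving λ = 0.05636 m.
Converting to mm: λ = 56.36 mm ≈ 56.4 mm.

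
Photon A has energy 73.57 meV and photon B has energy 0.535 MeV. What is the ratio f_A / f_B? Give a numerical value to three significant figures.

1.38e-7

f_A = 1.779e13 Hz (from energy = 73.57 meV, via f = E/h).
f_B = 1.294e20 Hz (from energy = 0.535 MeV, via f = E/h).
Ratio = 1.779e13 / 1.294e20 = 1.38e-7.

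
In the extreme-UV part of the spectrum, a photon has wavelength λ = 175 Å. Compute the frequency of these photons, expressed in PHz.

(c = 2.99792458 × 10^8 m/s.)
First convert: λ = 175 Å = 1.75 × 10^-8 m.
Since f = c/λ for a photon, f = 1.713 × 10^16 Hz.
Converting to PHz: f = 17.13 PHz ≈ 17.1 PHz.

17.1 PHz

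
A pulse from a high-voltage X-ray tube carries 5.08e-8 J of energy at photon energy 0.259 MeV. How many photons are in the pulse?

1.22e6 photons

Per-photon energy: E = 4.150e-14 J (from energy = 0.259 MeV).
N = E_total / E_photon = 5.08e-8 J / 4.150e-14 J = 1.22e6.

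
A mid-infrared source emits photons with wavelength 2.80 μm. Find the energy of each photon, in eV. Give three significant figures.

0.443 eV

Use h = 6.62607015 × 10^-34 J·s, c = 2.99792458 × 10^8 m/s, 1 eV = 1.602176634 × 10^-19 J.
Convert to SI: λ = 2.80 μm = 2.80 × 10^-6 m.
The photon relation is E = hc/λ, giving E = 7.094 × 10^-20 J.
Converting to eV: E = 0.4428 eV ≈ 0.443 eV.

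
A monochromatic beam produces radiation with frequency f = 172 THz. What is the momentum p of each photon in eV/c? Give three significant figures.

0.711 eV/c

Take h = 6.62607015e-34 J·s, c = 2.99792458e8 m/s, 1 eV = 1.602176634e-19 J.
In SI units: f = 172 THz = 1.72e14 Hz.
For a photon p = hf/c, so p = 3.802e-28 kg·m/s.
Converting to eV/c: p = 0.7113 eV/c ≈ 0.711 eV/c.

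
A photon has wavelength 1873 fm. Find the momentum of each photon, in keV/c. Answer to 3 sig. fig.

662 keV/c

Use h = 6.62607015 × 10^-34 J·s, c = 2.99792458 × 10^8 m/s, 1 eV = 1.602176634 × 10^-19 J.
In SI units: λ = 1873 fm = 1.873 × 10^-12 m.
The photon relation is p = h/λ, giving p = 3.538 × 10^-22 kg·m/s.
Converting to keV/c: p = 662.0 keV/c ≈ 662 keV/c.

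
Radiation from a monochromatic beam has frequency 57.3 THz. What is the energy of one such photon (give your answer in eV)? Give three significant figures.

(h = 6.62607015 × 10^-34 J·s, 1 eV = 1.602176634 × 10^-19 J.)
Convert to SI: f = 57.3 THz = 5.73 × 10^13 Hz.
Apply E = hf: E = 3.797 × 10^-20 J.
Converting to eV: E = 0.2370 eV ≈ 0.237 eV.

0.237 eV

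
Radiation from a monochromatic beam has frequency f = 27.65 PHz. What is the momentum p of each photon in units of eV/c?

114 eV/c

(h = 6.62607015e-34 J·s, c = 2.99792458e8 m/s, 1 eV = 1.602176634e-19 J.)
Convert to SI: f = 27.65 PHz = 2.765e16 Hz.
Since p = hf/c for a photon, p = 6.111e-26 kg·m/s.
Converting to eV/c: p = 114.4 eV/c ≈ 114 eV/c.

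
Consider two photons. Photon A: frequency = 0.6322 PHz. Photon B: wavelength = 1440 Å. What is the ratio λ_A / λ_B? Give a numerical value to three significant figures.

3.29

λ_A = 4.742·10^-7 m (from frequency = 0.6322 PHz, via λ = c/f).
λ_B = 1.440·10^-7 m (from wavelength = 1440 Å, via λ given directly).
Ratio = 4.742·10^-7 / 1.440·10^-7 = 3.29.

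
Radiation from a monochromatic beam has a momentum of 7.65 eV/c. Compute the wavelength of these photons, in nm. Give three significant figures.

In SI units: p = 7.65 eV/c = 4.0884 × 10^-27 kg·m/s.
The photon relation is λ = h/p, giving λ = 1.621 × 10^-7 m.
Converting to nm: λ = 162.1 nm ≈ 162 nm.

162 nm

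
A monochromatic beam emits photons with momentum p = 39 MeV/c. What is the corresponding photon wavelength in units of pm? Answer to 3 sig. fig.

Use h = 6.62607015 × 10^-34 J·s, c = 2.99792458 × 10^8 m/s, 1 eV = 1.602176634 × 10^-19 J.
In SI units: p = 39 MeV/c = 2.0843 × 10^-20 kg·m/s.
The photon relation is λ = h/p, giving λ = 3.179 × 10^-14 m.
Converting to pm: λ = 0.03179 pm ≈ 0.0318 pm.

0.0318 pm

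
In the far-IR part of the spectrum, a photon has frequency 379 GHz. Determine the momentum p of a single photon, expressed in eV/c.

In SI units: f = 379 GHz = 3.79e11 Hz.
For a photon p = hf/c, so p = 8.377e-31 kg·m/s.
Converting to eV/c: p = 0.001567 eV/c ≈ 1.57e-3 eV/c.

1.57e-3 eV/c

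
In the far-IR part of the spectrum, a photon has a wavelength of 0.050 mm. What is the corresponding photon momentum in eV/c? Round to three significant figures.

Take h = 6.62607015e-34 J·s, c = 2.99792458e8 m/s, 1 eV = 1.602176634e-19 J.
In SI units: λ = 0.050 mm = 5.0e-5 m.
Apply p = h/λ: p = 1.325e-29 kg·m/s.
Converting to eV/c: p = 0.02480 eV/c ≈ 0.0248 eV/c.

0.0248 eV/c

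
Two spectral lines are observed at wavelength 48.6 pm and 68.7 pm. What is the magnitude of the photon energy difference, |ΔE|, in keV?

7.46 keV

Using E = hc/λ: E₁ = 4.087e-15 J, E₂ = 2.891e-15 J.
|ΔE| = |4.087e-15 − 2.891e-15| = 1.20e-15 J = 7.46 keV.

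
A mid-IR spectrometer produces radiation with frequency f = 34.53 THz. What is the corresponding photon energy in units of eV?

0.143 eV

In SI units: f = 34.53 THz = 3.453 × 10^13 Hz.
Since E = hf for a photon, E = 2.288 × 10^-20 J.
Converting to eV: E = 0.1428 eV ≈ 0.143 eV.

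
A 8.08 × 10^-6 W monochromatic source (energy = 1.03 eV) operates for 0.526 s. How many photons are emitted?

Total energy: E_total = P·t = 8.08 × 10^-6 × 0.526 = 4.250 × 10^-6 J.
Per-photon energy: E = 1.650 × 10^-19 J.
N = E_total / E_photon = 2.58 × 10^13.

2.58 × 10^13 photons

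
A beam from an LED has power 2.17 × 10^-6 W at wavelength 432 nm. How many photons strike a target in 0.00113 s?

Total energy: E_total = P·t = 2.17 × 10^-6 × 0.00113 = 2.452 × 10^-9 J.
Per-photon energy: E = 4.598 × 10^-19 J.
N = E_total / E_photon = 5.33 × 10^9.

5.33 × 10^9 photons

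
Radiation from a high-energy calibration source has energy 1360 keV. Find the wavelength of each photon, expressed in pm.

0.912 pm

Use h = 6.62607015e-34 J·s, c = 2.99792458e8 m/s, 1 eV = 1.602176634e-19 J.
Convert to SI: E = 1360 keV = 2.1790e-13 J.
For a photon λ = hc/E, so λ = 9.116e-13 m.
Converting to pm: λ = 0.9116 pm ≈ 0.912 pm.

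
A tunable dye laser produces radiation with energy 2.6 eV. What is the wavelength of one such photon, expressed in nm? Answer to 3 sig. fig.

477 nm

Convert to SI: E = 2.6 eV = 4.1657·10^-19 J.
The photon relation is λ = hc/E, giving λ = 4.769·10^-7 m.
Converting to nm: λ = 476.9 nm ≈ 477 nm.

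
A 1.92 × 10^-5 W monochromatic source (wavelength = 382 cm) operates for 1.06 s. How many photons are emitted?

Total energy: E_total = P·t = 1.92 × 10^-5 × 1.06 = 2.035 × 10^-5 J.
Per-photon energy: E = 5.200 × 10^-26 J.
N = E_total / E_photon = 3.91 × 10^20.

3.91 × 10^20 photons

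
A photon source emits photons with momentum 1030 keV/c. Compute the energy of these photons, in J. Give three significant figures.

1.65 × 10^-13 J

In SI units: p = 1030 keV/c = 5.5046 × 10^-22 kg·m/s.
Apply E = pc: E = 1.650 × 10^-13 J.
So E ≈ 1.65 × 10^-13 J.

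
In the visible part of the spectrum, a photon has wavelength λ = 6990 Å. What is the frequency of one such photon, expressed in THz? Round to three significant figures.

429 THz

First convert: λ = 6990 Å = 6.99·10^-7 m.
Apply f = c/λ: f = 4.289·10^14 Hz.
Converting to THz: f = 428.9 THz ≈ 429 THz.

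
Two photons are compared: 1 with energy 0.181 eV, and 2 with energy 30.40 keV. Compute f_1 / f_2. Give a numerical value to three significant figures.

5.95e-6

f_1 = 4.377e13 Hz (from energy = 0.181 eV, via f = E/h).
f_2 = 7.351e18 Hz (from energy = 30.40 keV, via f = E/h).
Ratio = 4.377e13 / 7.351e18 = 5.95e-6.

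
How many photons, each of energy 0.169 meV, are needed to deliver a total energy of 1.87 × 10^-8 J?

Per-photon energy: E = 2.708 × 10^-23 J (from energy = 0.169 meV).
N = E_total / E_photon = 1.87 × 10^-8 J / 2.708 × 10^-23 J = 6.91 × 10^14.

6.91 × 10^14 photons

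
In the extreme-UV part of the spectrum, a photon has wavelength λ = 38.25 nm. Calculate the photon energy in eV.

(h = 6.62607015·10^-34 J·s, c = 2.99792458·10^8 m/s, 1 eV = 1.602176634·10^-19 J.)
First convert: λ = 38.25 nm = 3.825·10^-8 m.
For a photon E = hc/λ, so E = 5.193·10^-18 J.
Converting to eV: E = 32.41 eV ≈ 32.4 eV.

32.4 eV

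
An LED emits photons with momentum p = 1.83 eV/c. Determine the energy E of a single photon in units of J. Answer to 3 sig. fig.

Use c = 2.99792458·10^8 m/s, 1 eV = 1.602176634·10^-19 J.
First convert: p = 1.83 eV/c = 9.7800·10^-28 kg·m/s.
For a photon E = pc, so E = 2.932·10^-19 J.
So E ≈ 2.93·10^-19 J.

2.93·10^-19 J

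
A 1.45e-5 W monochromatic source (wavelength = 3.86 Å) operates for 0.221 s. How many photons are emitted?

6.23e9 photons

Total energy: E_total = P·t = 1.45e-5 × 0.221 = 3.204e-6 J.
Per-photon energy: E = 5.146e-16 J.
N = E_total / E_photon = 6.23e9.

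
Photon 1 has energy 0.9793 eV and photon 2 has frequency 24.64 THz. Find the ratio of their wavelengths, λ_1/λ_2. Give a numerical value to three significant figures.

λ_1 = 1.266·10^-6 m (from energy = 0.9793 eV, via λ = hc/E).
λ_2 = 1.217·10^-5 m (from frequency = 24.64 THz, via λ = c/f).
Ratio = 1.266·10^-6 / 1.217·10^-5 = 0.104.

0.104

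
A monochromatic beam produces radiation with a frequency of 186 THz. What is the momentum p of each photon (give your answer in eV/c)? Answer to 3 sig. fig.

0.769 eV/c

In SI units: f = 186 THz = 1.86e14 Hz.
The photon relation is p = hf/c, giving p = 4.111e-28 kg·m/s.
Converting to eV/c: p = 0.7692 eV/c ≈ 0.769 eV/c.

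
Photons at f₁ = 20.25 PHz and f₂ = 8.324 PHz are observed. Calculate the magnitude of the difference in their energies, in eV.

Using E = hf: E₁ = 1.3418e-17 J, E₂ = 5.5155e-18 J.
|ΔE| = |1.3418e-17 − 5.5155e-18| = 7.90e-18 J = 49.3 eV.

49.3 eV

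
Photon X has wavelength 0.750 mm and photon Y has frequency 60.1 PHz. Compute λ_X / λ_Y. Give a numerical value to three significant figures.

λ_X = 7.500 × 10^-4 m (from wavelength = 0.750 mm, via λ given directly).
λ_Y = 4.988 × 10^-9 m (from frequency = 60.1 PHz, via λ = c/f).
Ratio = 7.500 × 10^-4 / 4.988 × 10^-9 = 1.50 × 10^5.

1.50 × 10^5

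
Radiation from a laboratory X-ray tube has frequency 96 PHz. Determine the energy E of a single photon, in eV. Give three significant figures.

(h = 6.62607015e-34 J·s, 1 eV = 1.602176634e-19 J.)
Convert to SI: f = 96 PHz = 9.6e16 Hz.
The photon relation is E = hf, giving E = 6.361e-17 J.
Converting to eV: E = 397.0 eV ≈ 397 eV.

397 eV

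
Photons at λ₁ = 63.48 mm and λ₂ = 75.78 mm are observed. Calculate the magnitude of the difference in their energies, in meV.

Using E = hc/λ: E₁ = 3.1292e-24 J, E₂ = 2.6213e-24 J.
|ΔE| = |3.1292e-24 − 2.6213e-24| = 5.08e-25 J = 3.17e-3 meV.

3.17e-3 meV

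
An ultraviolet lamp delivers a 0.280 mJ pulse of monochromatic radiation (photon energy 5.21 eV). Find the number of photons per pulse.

Per-photon energy: E = 8.347e-19 J (from energy = 5.21 eV).
N = E_total / E_photon = 2.80e-4 J / 8.347e-19 J = 3.35e14.

3.35e14 photons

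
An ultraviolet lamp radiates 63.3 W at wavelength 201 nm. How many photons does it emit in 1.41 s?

9.03e19 photons

Total energy: E_total = P·t = 63.3 × 1.41 = 89.25 J.
Per-photon energy: E = 9.883e-19 J.
N = E_total / E_photon = 9.03e19.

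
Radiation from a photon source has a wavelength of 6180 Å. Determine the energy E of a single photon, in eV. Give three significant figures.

Use h = 6.62607015 × 10^-34 J·s, c = 2.99792458 × 10^8 m/s, 1 eV = 1.602176634 × 10^-19 J.
In SI units: λ = 6180 Å = 6.18 × 10^-7 m.
Apply E = hc/λ: E = 3.214 × 10^-19 J.
Converting to eV: E = 2.006 eV ≈ 2.01 eV.

2.01 eV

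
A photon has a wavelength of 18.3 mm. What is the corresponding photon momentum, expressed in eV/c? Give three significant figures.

6.78e-5 eV/c

First convert: λ = 18.3 mm = 0.0183 m.
The photon relation is p = h/λ, giving p = 3.621e-32 kg·m/s.
Converting to eV/c: p = 6.775e-5 eV/c ≈ 6.78e-5 eV/c.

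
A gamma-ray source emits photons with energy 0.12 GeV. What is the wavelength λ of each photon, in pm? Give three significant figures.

0.0103 pm

First convert: E = 0.12 GeV = 1.9226 × 10^-11 J.
For a photon λ = hc/E, so λ = 1.033 × 10^-14 m.
Converting to pm: λ = 0.01033 pm ≈ 0.0103 pm.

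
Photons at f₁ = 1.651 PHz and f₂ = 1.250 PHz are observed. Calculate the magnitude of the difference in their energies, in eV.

Using E = hf: E₁ = 1.0940 × 10^-18 J, E₂ = 8.2826 × 10^-19 J.
|ΔE| = |1.0940 × 10^-18 − 8.2826 × 10^-19| = 2.66 × 10^-19 J = 1.66 eV.

1.66 eV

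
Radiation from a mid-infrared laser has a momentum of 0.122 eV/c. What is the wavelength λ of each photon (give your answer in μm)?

10.2 μm

Use h = 6.62607015 × 10^-34 J·s, c = 2.99792458 × 10^8 m/s, 1 eV = 1.602176634 × 10^-19 J.
First convert: p = 0.122 eV/c = 6.5200 × 10^-29 kg·m/s.
For a photon λ = h/p, so λ = 1.016 × 10^-5 m.
Converting to μm: λ = 10.16 μm ≈ 10.2 μm.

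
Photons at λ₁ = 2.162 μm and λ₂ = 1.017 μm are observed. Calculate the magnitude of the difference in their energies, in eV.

0.646 eV

Using E = hc/λ: E₁ = 9.1880e-20 J, E₂ = 1.9532e-19 J.
|ΔE| = |9.1880e-20 − 1.9532e-19| = 1.03e-19 J = 0.646 eV.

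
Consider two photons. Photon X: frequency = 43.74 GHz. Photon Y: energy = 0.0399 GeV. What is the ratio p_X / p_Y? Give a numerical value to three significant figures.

4.53e-12

p_X = 9.667e-32 kg·m/s (from frequency = 43.74 GHz, via p = hf/c).
p_Y = 2.132e-20 kg·m/s (from energy = 0.0399 GeV, via p = E/c).
Ratio = 9.667e-32 / 2.132e-20 = 4.53e-12.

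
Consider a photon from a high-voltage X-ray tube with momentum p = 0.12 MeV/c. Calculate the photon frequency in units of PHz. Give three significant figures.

2.90e4 PHz

Use h = 6.62607015e-34 J·s, c = 2.99792458e8 m/s, 1 eV = 1.602176634e-19 J.
First convert: p = 0.12 MeV/c = 6.4131e-23 kg·m/s.
For a photon f = pc/h, so f = 2.902e19 Hz.
Converting to PHz: f = 29020 PHz ≈ 2.90e4 PHz.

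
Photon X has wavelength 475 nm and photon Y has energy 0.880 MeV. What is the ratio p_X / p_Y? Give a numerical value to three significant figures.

2.97 × 10^-6

p_X = 1.395 × 10^-27 kg·m/s (from wavelength = 475 nm, via p = h/λ).
p_Y = 4.703 × 10^-22 kg·m/s (from energy = 0.880 MeV, via p = E/c).
Ratio = 1.395 × 10^-27 / 4.703 × 10^-22 = 2.97 × 10^-6.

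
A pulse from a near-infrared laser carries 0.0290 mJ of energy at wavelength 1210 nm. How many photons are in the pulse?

Per-photon energy: E = 1.642·10^-19 J (from wavelength = 1210 nm).
N = E_total / E_photon = 2.90·10^-5 J / 1.642·10^-19 J = 1.77·10^14.

1.77·10^14 photons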